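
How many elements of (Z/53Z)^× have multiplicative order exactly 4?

2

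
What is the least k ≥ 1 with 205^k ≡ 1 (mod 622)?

310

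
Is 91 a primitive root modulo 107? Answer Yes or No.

Yes

φ(107) = 107 − 1 = 106 = 2 · 53.
91 is a primitive root mod 107 iff 91^(φ(107)/q) ≢ 1 for every prime q | φ(107), i.e. q ∈ {2, 53}.
91^53 ≡ 106 (mod 107)  [q = 2: ≢ 1 ✓]
91^2 ≡ 42 (mod 107)  [q = 53: ≢ 1 ✓]
All checks pass, so 91 has order 106 and is a primitive root modulo 107.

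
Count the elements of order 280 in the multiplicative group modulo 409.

φ(409) = 409 − 1 = 408 = 2^3 · 3 · 17.
(Z/409Z)^× is cyclic (|G| = 408); a cyclic group of order m has exactly φ(d) elements of each order d | m, and none otherwise.
Here 408 is not a multiple of 280, so there are no elements of order 280.

0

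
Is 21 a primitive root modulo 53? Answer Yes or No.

φ(53) = 53 − 1 = 52 = 2^2 · 13.
Test 21^(52/q) mod 53 for each prime factor q of 52:
21^26 ≡ 52 (mod 53)  [q = 2: ≢ 1 ✓]
21^4 ≡ 24 (mod 53)  [q = 13: ≢ 1 ✓]
All checks pass, so 21 has order 52 and is a primitive root modulo 53.

Yes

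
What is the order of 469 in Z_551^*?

126

By Lagrange's theorem, ord_551(469) divides φ(551) = φ(19·29) = (19−1)·(29−1) = 18·28 = 504 = 2^3 · 3^2 · 7.
Divisors of 504: 1, 2, 3, 4, 6, 7, 8, 9, 12, 14, 18, 21, 24, 28, 36, 42, 56, 63, 72, 84, 126, 168, 252, 504.
Evaluate successive powers at the divisors of 504:
469^1 ≡ 469 (mod 551)
469^2 ≡ 112 (mod 551)
469^3 ≡ 183 (mod 551)
469^4 ≡ 422 (mod 551)
469^6 ≡ 429 (mod 551)
469^7 ≡ 86 (mod 551)
469^8 ≡ 111 (mod 551)
469^9 ≡ 265 (mod 551)
469^12 ≡ 7 (mod 551)
469^14 ≡ 233 (mod 551)
469^18 ≡ 248 (mod 551)
469^21 ≡ 202 (mod 551)
469^24 ≡ 49 (mod 551)
469^28 ≡ 291 (mod 551)
469^36 ≡ 343 (mod 551)
469^42 ≡ 30 (mod 551)
469^56 ≡ 378 (mod 551)
469^63 ≡ 550 (mod 551)
469^72 ≡ 286 (mod 551)
469^84 ≡ 349 (mod 551)
469^126 ≡ 1 (mod 551) ✓
Therefore the multiplicative order of 469 modulo 551 is 126.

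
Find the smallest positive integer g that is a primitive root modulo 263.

5

φ(263) = 263 − 1 = 262 = 2 · 131.
g is a primitive root iff g^(262/q) ≢ 1 (mod 263) for each prime q ∈ {2, 131}.
g = 2: 2^131 ≡ 1 — hits 1, so not a primitive root.
g = 3: 3^131 ≡ 1 — hits 1, so not a primitive root.
g = 4: 4^131 ≡ 1 — hits 1, so not a primitive root.
g = 5: 5^131 ≡ 262; 5^2 ≡ 25 — none is 1, so 5 is a primitive root.
Hence the least primitive root of 263 is 5.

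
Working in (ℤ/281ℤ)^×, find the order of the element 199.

280

Since 199 ∈ (Z/281Z)^×, its order divides φ(281) = 281 − 1 = 280 = 2^3 · 5 · 7.
Divisors of 280: 1, 2, 4, 5, 7, 8, 10, 14, 20, 28, 35, 40, 56, 70, 140, 280.
Test each divisor d:
199^1 ≡ 199 (mod 281)
199^2 ≡ 261 (mod 281)
199^4 ≡ 119 (mod 281)
199^5 ≡ 77 (mod 281)
199^7 ≡ 146 (mod 281)
199^8 ≡ 111 (mod 281)
199^10 ≡ 28 (mod 281)
199^14 ≡ 241 (mod 281)
199^20 ≡ 222 (mod 281)
199^28 ≡ 195 (mod 281)
199^35 ≡ 89 (mod 281)
199^40 ≡ 109 (mod 281)
199^56 ≡ 90 (mod 281)
199^70 ≡ 53 (mod 281)
199^140 ≡ 280 (mod 281)
199^280 ≡ 1 (mod 281) ✓
The smallest such exponent is 280, so the order of 199 is 280.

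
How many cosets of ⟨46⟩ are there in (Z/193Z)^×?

4

By Lagrange's theorem, ord_193(46) divides φ(193) = 193 − 1 = 192 = 2^6 · 3.
Divisors of 192: 1, 2, 3, 4, 6, 8, 12, 16, 24, 32, 48, 64, 96, 192.
Check 46^d mod 193 for each divisor in increasing order:
46^1 ≡ 46 (mod 193)
46^2 ≡ 186 (mod 193)
46^3 ≡ 64 (mod 193)
46^4 ≡ 49 (mod 193)
46^6 ≡ 43 (mod 193)
46^8 ≡ 85 (mod 193)
46^12 ≡ 112 (mod 193)
46^16 ≡ 84 (mod 193)
46^24 ≡ 192 (mod 193)
46^32 ≡ 108 (mod 193)
46^48 ≡ 1 (mod 193) ✓
Thus |⟨46⟩| = ord(46) = 48.
The index is φ(193) / ord(46) = 192 / 48 = 4.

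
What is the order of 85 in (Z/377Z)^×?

84

Since 85 ∈ (Z/377Z)^×, its order divides φ(377) = φ(13·29) = (13−1)·(29−1) = 12·28 = 336 = 2^4 · 3 · 7.
Divisors of 336: 1, 2, 3, 4, 6, 7, 8, 12, 14, 16, 21, 24, 28, 42, 48, 56, 84, 112, 168, 336.
Compute 85^d (mod 377) for the divisors d until we hit 1:
85^1 ≡ 85
85^2 ≡ 62
85^3 ≡ 369
85^4 ≡ 74
85^6 ≡ 64
85^7 ≡ 162
85^8 ≡ 198
85^12 ≡ 326
85^14 ≡ 231
85^16 ≡ 373
85^21 ≡ 99
85^24 ≡ 339
85^28 ≡ 204
85^42 ≡ 376
85^48 ≡ 313
85^56 ≡ 146
85^84 ≡ 1
Therefore the multiplicative order of 85 modulo 377 is 84.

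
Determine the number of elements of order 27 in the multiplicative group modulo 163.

φ(163) = 163 − 1 = 162 = 2 · 3^4.
Since (Z/163Z)^× is cyclic of order 162, the number of elements of order d is φ(d) when d | 162 and 0 otherwise.
27 = 3^3 divides 162, and φ(27) = 18.

18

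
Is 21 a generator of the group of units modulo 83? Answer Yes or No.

No

φ(83) = 83 − 1 = 82 = 2 · 41.
An element g generates (Z/83Z)^× iff g^(82/q) ≢ 1 (mod 83) for each prime q ∈ {2, 41}.
21^41 ≡ 1 (mod 83)  [q = 2: ≡ 1 ✗]
21^2 ≡ 26 (mod 83)  [q = 41: ≢ 1 ✓]
The check at q = 2 fails, so 21 generates a proper subgroup.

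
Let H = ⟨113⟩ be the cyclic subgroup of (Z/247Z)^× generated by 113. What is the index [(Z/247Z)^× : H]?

ord(113) | φ(247) = φ(13·19) = (13−1)·(19−1) = 12·18 = 216 = 2^3 · 3^3.
Divisors of 216: 1, 2, 3, 4, 6, 8, 9, 12, 18, 24, 27, 36, 54, 72, 108, 216.
Test each divisor d:
113^1 ≡ 113
113^2 ≡ 172
113^3 ≡ 170
113^4 ≡ 191
113^6 ≡ 1
The order of 113 is 6, so the subgroup it generates has 6 elements.
[(Z/247Z)^× : ⟨113⟩] = 216/6 = 36.

36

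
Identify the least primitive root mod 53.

2

φ(53) = 53 − 1 = 52 = 2^2 · 13.
g is a primitive root iff g^(52/q) ≢ 1 (mod 53) for each prime q ∈ {2, 13}.
g = 2: 2^26 ≡ 52; 2^4 ≡ 16 — none is 1, so 2 is a primitive root.
The smallest primitive root modulo 53 is 2.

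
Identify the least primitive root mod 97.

φ(97) = 97 − 1 = 96 = 2^5 · 3.
g is a primitive root iff g^(96/q) ≢ 1 (mod 97) for each prime q ∈ {2, 3}.
g = 2: 2^48 ≡ 1 — hits 1, so not a primitive root.
g = 3: 3^48 ≡ 1 — hits 1, so not a primitive root.
g = 4: 4^48 ≡ 1 — hits 1, so not a primitive root.
g = 5: 5^48 ≡ 96; 5^32 ≡ 35 — none is 1, so 5 is a primitive root.
Hence the least primitive root of 97 is 5.

5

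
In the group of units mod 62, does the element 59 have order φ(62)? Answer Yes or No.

φ(62) = φ(2)·φ(31) = 1·30 = 30 = 2 · 3 · 5.
An element g generates (Z/62Z)^× iff g^(30/q) ≢ 1 (mod 62) for each prime q ∈ {2, 3, 5}.
59^15 ≡ 1 (mod 62)  [q = 2: ≡ 1 ✗]
59^10 ≡ 25 (mod 62)  [q = 3: ≢ 1 ✓]
59^6 ≡ 47 (mod 62)  [q = 5: ≢ 1 ✓]
59^15 ≡ 1 shows ord(59) | 15, strictly less than φ(62); not a primitive root.

No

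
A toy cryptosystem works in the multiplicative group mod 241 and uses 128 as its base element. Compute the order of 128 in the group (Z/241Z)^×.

24

ord(128) | φ(241) = 241 − 1 = 240 = 2^4 · 3 · 5.
Divisors of 240: 1, 2, 3, 4, 5, 6, 8, 10, 12, 15, 16, 20, 24, 30, 40, 48, 60, 80, 120, 240.
Check 128^d mod 241 for each divisor in increasing order:
128^1 ≡ 128
128^2 ≡ 237
128^3 ≡ 211
128^4 ≡ 16
128^5 ≡ 120
128^6 ≡ 177
128^8 ≡ 15
128^10 ≡ 181
128^12 ≡ 240
128^15 ≡ 30
128^16 ≡ 225
128^20 ≡ 226
128^24 ≡ 1
The smallest such exponent is 24, so the order of 128 is 24.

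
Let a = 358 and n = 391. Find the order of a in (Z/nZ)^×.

The order of 358 must divide φ(391) = φ(17·23) = (17−1)·(23−1) = 16·22 = 352 = 2^5 · 11.
Divisors of 352: 1, 2, 4, 8, 11, 16, 22, 32, 44, 88, 176, 352.
Check 358^d mod 391 for each divisor in increasing order:
358^1 ≡ 358 (mod 391)
358^2 ≡ 307 (mod 391)
358^4 ≡ 18 (mod 391)
358^8 ≡ 324 (mod 391)
358^11 ≡ 1 (mod 391) ✓
Hence ord(358) = 11.

11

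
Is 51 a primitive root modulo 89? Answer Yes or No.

Yes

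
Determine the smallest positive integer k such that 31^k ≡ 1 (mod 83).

By Lagrange's theorem, ord_83(31) divides φ(83) = 83 − 1 = 82 = 2 · 41.
Divisors of 82: 1, 2, 41, 82.
Check 31^d mod 83 for each divisor in increasing order:
31^1 ≡ 31
31^2 ≡ 48
31^41 ≡ 1
Hence ord(31) = 41.

41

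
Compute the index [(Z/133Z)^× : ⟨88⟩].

18

The order of 88 must divide φ(133) = φ(7·19) = (7−1)·(19−1) = 6·18 = 108 = 2^2 · 3^3.
Divisors of 108: 1, 2, 3, 4, 6, 9, 12, 18, 27, 36, 54, 108.
Check 88^d mod 133 for each divisor in increasing order:
88^1 ≡ 88
88^2 ≡ 30
88^3 ≡ 113
88^4 ≡ 102
88^6 ≡ 1
The order of 88 is 6, so the subgroup it generates has 6 elements.
The index is φ(133) / ord(88) = 108 / 6 = 18.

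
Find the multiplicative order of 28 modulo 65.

12

The order of 28 must divide φ(65) = φ(5·13) = (5−1)·(13−1) = 4·12 = 48 = 2^4 · 3.
Divisors of 48: 1, 2, 3, 4, 6, 8, 12, 16, 24, 48.
Test each divisor d:
28^1 ≡ 28 (mod 65)
28^2 ≡ 4 (mod 65)
28^3 ≡ 47 (mod 65)
28^4 ≡ 16 (mod 65)
28^6 ≡ 64 (mod 65)
28^8 ≡ 61 (mod 65)
28^12 ≡ 1 (mod 65) ✓
The smallest such exponent is 12, so the order of 28 is 12.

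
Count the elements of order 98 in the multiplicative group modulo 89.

0

φ(89) = 89 − 1 = 88 = 2^3 · 11.
In a cyclic group of order 88, there are φ(d) elements of order d for each divisor d of 88, and zero for non-divisors.
98 does not divide 88, so no element of (Z/89Z)^× has order 98.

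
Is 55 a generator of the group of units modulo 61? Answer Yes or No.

φ(61) = 61 − 1 = 60 = 2^2 · 3 · 5.
It suffices to check that the order of 55 is not a proper divisor of 60: compute 55^(60/q) for q ∈ {2, 3, 5}.
55^30 ≡ 60 (mod 61)  [q = 2: ≢ 1 ✓]
55^20 ≡ 47 (mod 61)  [q = 3: ≢ 1 ✓]
55^12 ≡ 20 (mod 61)  [q = 5: ≢ 1 ✓]
None equal 1, so ord_61(55) = 60: 55 is a primitive root.

Yes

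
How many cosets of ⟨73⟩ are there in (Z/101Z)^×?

1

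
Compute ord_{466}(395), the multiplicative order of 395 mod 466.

58

By Lagrange's theorem, ord_466(395) divides φ(466) = φ(2)·φ(233) = 1·232 = 232 = 2^3 · 29.
Divisors of 232: 1, 2, 4, 8, 29, 58, 116, 232.
Compute 395^d (mod 466) for the divisors d until we hit 1:
395^1 ≡ 395 (mod 466)
395^2 ≡ 381 (mod 466)
395^4 ≡ 235 (mod 466)
395^8 ≡ 237 (mod 466)
395^29 ≡ 465 (mod 466)
395^58 ≡ 1 (mod 466) ✓
The smallest such exponent is 58, so the order of 395 is 58.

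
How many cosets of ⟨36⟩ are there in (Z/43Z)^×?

The order of 36 must divide φ(43) = 43 − 1 = 42 = 2 · 3 · 7.
Divisors of 42: 1, 2, 3, 6, 7, 14, 21, 42.
Evaluate successive powers at the divisors of 42:
36^1 ≡ 36 (mod 43)
36^2 ≡ 6 (mod 43)
36^3 ≡ 1 (mod 43) ✓
The order of 36 is 3, so the subgroup it generates has 3 elements.
Index = |(Z/43Z)^×| / |⟨36⟩| = 42 / 3 = 14.

14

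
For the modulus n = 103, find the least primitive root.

5

φ(103) = 103 − 1 = 102 = 2 · 3 · 17.
Test candidates g = 2, 3, … against the prime factors q ∈ {2, 3, 17} of φ(103): g is a generator iff g^(102/q) ≢ 1 for every such q.
g = 2: 2^51 ≡ 1 — hits 1, so not a primitive root.
g = 3: 3^51 ≡ 102; 3^34 ≡ 1 — hits 1, so not a primitive root.
g = 4: 4^51 ≡ 1 — hits 1, so not a primitive root.
g = 5: 5^51 ≡ 102; 5^34 ≡ 56; 5^6 ≡ 72 — none is 1, so 5 is a primitive root.
The smallest primitive root modulo 103 is 5.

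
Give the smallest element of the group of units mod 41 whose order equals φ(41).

6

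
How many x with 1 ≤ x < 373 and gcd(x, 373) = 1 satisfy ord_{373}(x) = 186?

60

φ(373) = 373 − 1 = 372 = 2^2 · 3 · 31.
(Z/373Z)^× is cyclic (|G| = 372); a cyclic group of order m has exactly φ(d) elements of each order d | m, and none otherwise.
186 = 2 · 3 · 31 divides 372, and φ(186) = 60.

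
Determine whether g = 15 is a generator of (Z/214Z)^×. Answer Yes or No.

Yes

φ(214) = φ(2)·φ(107) = 1·106 = 106 = 2 · 53.
Test 15^(106/q) mod 214 for each prime factor q of 106:
15^53 ≡ 213 (mod 214)  [q = 2: ≢ 1 ✓]
15^2 ≡ 11 (mod 214)  [q = 53: ≢ 1 ✓]
None equal 1, so ord_214(15) = 106: 15 is a primitive root.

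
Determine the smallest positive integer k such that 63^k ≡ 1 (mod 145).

28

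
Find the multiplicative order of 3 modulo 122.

The order of 3 must divide φ(122) = φ(2)·φ(61) = 1·60 = 60 = 2^2 · 3 · 5.
Divisors of 60: 1, 2, 3, 4, 5, 6, 10, 12, 15, 20, 30, 60.
Evaluate successive powers at the divisors of 60:
3^1 ≡ 3 (mod 122)
3^2 ≡ 9 (mod 122)
3^3 ≡ 27 (mod 122)
3^4 ≡ 81 (mod 122)
3^5 ≡ 121 (mod 122)
3^6 ≡ 119 (mod 122)
3^10 ≡ 1 (mod 122) ✓
The smallest such exponent is 10, so the order of 3 is 10.

10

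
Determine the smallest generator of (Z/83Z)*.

2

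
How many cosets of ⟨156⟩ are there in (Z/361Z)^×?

2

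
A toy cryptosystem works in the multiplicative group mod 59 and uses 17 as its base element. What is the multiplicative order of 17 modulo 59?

29

Since 17 ∈ (Z/59Z)^×, its order divides φ(59) = 59 − 1 = 58 = 2 · 29.
Divisors of 58: 1, 2, 29, 58.
Test each divisor d:
17^1 ≡ 17 (mod 59)
17^2 ≡ 53 (mod 59)
17^29 ≡ 1 (mod 59) ✓
So ord_59(17) = 29.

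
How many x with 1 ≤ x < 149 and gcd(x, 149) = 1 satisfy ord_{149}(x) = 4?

2

φ(149) = 149 − 1 = 148 = 2^2 · 37.
In a cyclic group of order 148, there are φ(d) elements of order d for each divisor d of 148, and zero for non-divisors.
4 = 2^2 divides 148, and φ(4) = 2.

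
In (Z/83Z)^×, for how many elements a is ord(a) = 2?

1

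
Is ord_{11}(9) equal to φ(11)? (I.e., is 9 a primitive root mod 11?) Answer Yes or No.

No

φ(11) = 11 − 1 = 10 = 2 · 5.
9 is a primitive root mod 11 iff 9^(φ(11)/q) ≢ 1 for every prime q | φ(11), i.e. q ∈ {2, 5}.
9^5 ≡ 1 (mod 11)  [q = 2: ≡ 1 ✗]
9^2 ≡ 4 (mod 11)  [q = 5: ≢ 1 ✓]
The check at q = 2 fails, so 9 generates a proper subgroup.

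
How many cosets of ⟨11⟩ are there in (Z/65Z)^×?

4

By Lagrange's theorem, ord_65(11) divides φ(65) = φ(5·13) = (5−1)·(13−1) = 4·12 = 48 = 2^4 · 3.
Divisors of 48: 1, 2, 3, 4, 6, 8, 12, 16, 24, 48.
Compute 11^d (mod 65) for the divisors d until we hit 1:
11^1 ≡ 11
11^2 ≡ 56
11^3 ≡ 31
11^4 ≡ 16
11^6 ≡ 51
11^8 ≡ 61
11^12 ≡ 1
Thus |⟨11⟩| = ord(11) = 12.
Index = |(Z/65Z)^×| / |⟨11⟩| = 48 / 12 = 4.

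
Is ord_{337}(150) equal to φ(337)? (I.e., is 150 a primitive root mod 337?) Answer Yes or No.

No

φ(337) = 337 − 1 = 336 = 2^4 · 3 · 7.
An element g generates (Z/337Z)^× iff g^(336/q) ≢ 1 (mod 337) for each prime q ∈ {2, 3, 7}.
150^168 ≡ 1 (mod 337)  [q = 2: ≡ 1 ✗]
150^112 ≡ 1 (mod 337)  [q = 3: ≡ 1 ✗]
150^48 ≡ 8 (mod 337)  [q = 7: ≢ 1 ✓]
Since 150^168 ≡ 1, the order of 150 divides 168 < 336, so 150 is not a primitive root.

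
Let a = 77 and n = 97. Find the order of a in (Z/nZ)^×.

32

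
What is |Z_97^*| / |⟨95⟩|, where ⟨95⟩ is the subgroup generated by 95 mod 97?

2

Since 95 ∈ (Z/97Z)^×, its order divides φ(97) = 97 − 1 = 96 = 2^5 · 3.
Divisors of 96: 1, 2, 3, 4, 6, 8, 12, 16, 24, 32, 48, 96.
Check 95^d mod 97 for each divisor in increasing order:
95^1 ≡ 95 (mod 97)
95^2 ≡ 4 (mod 97)
95^3 ≡ 89 (mod 97)
95^4 ≡ 16 (mod 97)
95^6 ≡ 64 (mod 97)
95^8 ≡ 62 (mod 97)
95^12 ≡ 22 (mod 97)
95^16 ≡ 61 (mod 97)
95^24 ≡ 96 (mod 97)
95^32 ≡ 35 (mod 97)
95^48 ≡ 1 (mod 97) ✓
Thus |⟨95⟩| = ord(95) = 48.
The index is φ(97) / ord(95) = 96 / 48 = 2.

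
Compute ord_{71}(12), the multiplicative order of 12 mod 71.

Since 12 ∈ (Z/71Z)^×, its order divides φ(71) = 71 − 1 = 70 = 2 · 5 · 7.
Divisors of 70: 1, 2, 5, 7, 10, 14, 35, 70.
Check 12^d mod 71 for each divisor in increasing order:
12^1 ≡ 12 (mod 71)
12^2 ≡ 2 (mod 71)
12^5 ≡ 48 (mod 71)
12^7 ≡ 25 (mod 71)
12^10 ≡ 32 (mod 71)
12^14 ≡ 57 (mod 71)
12^35 ≡ 1 (mod 71) ✓
So ord_71(12) = 35.

35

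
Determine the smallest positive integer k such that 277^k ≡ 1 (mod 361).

Since 277 ∈ (Z/361Z)^×, its order divides φ(361) = φ(19^2) = 19·(19−1) = 342 = 2 · 3^2 · 19.
Divisors of 342: 1, 2, 3, 6, 9, 18, 19, 38, 57, 114, 171, 342.
Compute 277^d (mod 361) for the divisors d until we hit 1:
277^1 ≡ 277 (mod 361)
277^2 ≡ 197 (mod 361)
277^3 ≡ 58 (mod 361)
277^6 ≡ 115 (mod 361)
277^9 ≡ 172 (mod 361)
277^18 ≡ 343 (mod 361)
277^19 ≡ 68 (mod 361)
277^38 ≡ 292 (mod 361)
277^57 ≡ 1 (mod 361) ✓
Therefore the multiplicative order of 277 modulo 361 is 57.

57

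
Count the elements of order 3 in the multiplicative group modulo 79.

2

φ(79) = 79 − 1 = 78 = 2 · 3 · 13.
(Z/79Z)^× is cyclic (|G| = 78); a cyclic group of order m has exactly φ(d) elements of each order d | m, and none otherwise.
3 | 78, and φ(3) = 3 − 1 = 2.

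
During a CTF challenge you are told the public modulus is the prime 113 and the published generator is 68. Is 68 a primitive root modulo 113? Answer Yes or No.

Yes

φ(113) = 113 − 1 = 112 = 2^4 · 7.
68 is a primitive root mod 113 iff 68^(φ(113)/q) ≢ 1 for every prime q | φ(113), i.e. q ∈ {2, 7}.
68^56 ≡ 112 (mod 113)  [q = 2: ≢ 1 ✓]
68^16 ≡ 49 (mod 113)  [q = 7: ≢ 1 ✓]
Every test exponent gives a nontrivial residue, hence 68 generates the full group.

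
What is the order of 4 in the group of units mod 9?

3

By Lagrange's theorem, ord_9(4) divides φ(9) = φ(3^2) = 3·(3−1) = 6 = 2 · 3.
Divisors of 6: 1, 2, 3, 6.
Compute 4^d (mod 9) for the divisors d until we hit 1:
4^1 ≡ 4 (mod 9)
4^2 ≡ 7 (mod 9)
4^3 ≡ 1 (mod 9) ✓
So ord_9(4) = 3.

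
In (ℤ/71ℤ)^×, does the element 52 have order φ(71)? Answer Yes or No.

Yes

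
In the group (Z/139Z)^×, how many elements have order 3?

2

φ(139) = 139 − 1 = 138 = 2 · 3 · 23.
Since (Z/139Z)^× is cyclic of order 138, the number of elements of order d is φ(d) when d | 138 and 0 otherwise.
3 | 138, and φ(3) = 3 − 1 = 2.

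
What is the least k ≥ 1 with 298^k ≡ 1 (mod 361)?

342

Since 298 ∈ (Z/361Z)^×, its order divides φ(361) = φ(19^2) = 19·(19−1) = 342 = 2 · 3^2 · 19.
Divisors of 342: 1, 2, 3, 6, 9, 18, 19, 38, 57, 114, 171, 342.
Compute 298^d (mod 361) for the divisors d until we hit 1:
298^1 ≡ 298 (mod 361)
298^2 ≡ 359 (mod 361)
298^3 ≡ 126 (mod 361)
298^6 ≡ 353 (mod 361)
298^9 ≡ 75 (mod 361)
298^18 ≡ 210 (mod 361)
298^19 ≡ 127 (mod 361)
298^38 ≡ 245 (mod 361)
298^57 ≡ 69 (mod 361)
298^114 ≡ 68 (mod 361)
298^171 ≡ 360 (mod 361)
298^342 ≡ 1 (mod 361) ✓
Therefore the multiplicative order of 298 modulo 361 is 342.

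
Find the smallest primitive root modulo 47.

5

φ(47) = 47 − 1 = 46 = 2 · 23.
Test candidates g = 2, 3, … against the prime factors q ∈ {2, 23} of φ(47): g is a generator iff g^(46/q) ≢ 1 for every such q.
g = 2: 2^23 ≡ 1 — hits 1, so not a primitive root.
g = 3: 3^23 ≡ 1 — hits 1, so not a primitive root.
g = 4: 4^23 ≡ 1 — hits 1, so not a primitive root.
g = 5: 5^23 ≡ 46; 5^2 ≡ 25 — none is 1, so 5 is a primitive root.
The smallest primitive root modulo 47 is 5.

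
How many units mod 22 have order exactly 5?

4

φ(22) = φ(2)·φ(11) = 1·10 = 10 = 2 · 5.
Since (Z/22Z)^× is cyclic of order 10, the number of elements of order d is φ(d) when d | 10 and 0 otherwise.
5 | 10, and φ(5) = 5 − 1 = 4.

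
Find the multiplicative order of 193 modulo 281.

Since 193 ∈ (Z/281Z)^×, its order divides φ(281) = 281 − 1 = 280 = 2^3 · 5 · 7.
Divisors of 280: 1, 2, 4, 5, 7, 8, 10, 14, 20, 28, 35, 40, 56, 70, 140, 280.
Check 193^d mod 281 for each divisor in increasing order:
193^1 ≡ 193
193^2 ≡ 157
193^4 ≡ 202
193^5 ≡ 208
193^7 ≡ 60
193^8 ≡ 59
193^10 ≡ 271
193^14 ≡ 228
193^20 ≡ 100
193^28 ≡ 280
193^35 ≡ 221
193^40 ≡ 165
193^56 ≡ 1
Hence ord(193) = 56.

56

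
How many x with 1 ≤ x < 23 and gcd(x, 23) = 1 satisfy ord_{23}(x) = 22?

10

φ(23) = 23 − 1 = 22 = 2 · 11.
(Z/23Z)^× is cyclic (|G| = 22); a cyclic group of order m has exactly φ(d) elements of each order d | m, and none otherwise.
22 = 2 · 11 divides 22, and φ(22) = 10.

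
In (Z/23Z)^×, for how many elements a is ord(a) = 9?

φ(23) = 23 − 1 = 22 = 2 · 11.
In a cyclic group of order 22, there are φ(d) elements of order d for each divisor d of 22, and zero for non-divisors.
9 does not divide 22, so no element of (Z/23Z)^× has order 9.

0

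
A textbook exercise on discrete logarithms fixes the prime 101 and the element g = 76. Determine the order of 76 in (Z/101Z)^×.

50

Since 76 ∈ (Z/101Z)^×, its order divides φ(101) = 101 − 1 = 100 = 2^2 · 5^2.
Divisors of 100: 1, 2, 4, 5, 10, 20, 25, 50, 100.
Test each divisor d:
76^1 ≡ 76 (mod 101)
76^2 ≡ 19 (mod 101)
76^4 ≡ 58 (mod 101)
76^5 ≡ 65 (mod 101)
76^10 ≡ 84 (mod 101)
76^20 ≡ 87 (mod 101)
76^25 ≡ 100 (mod 101)
76^50 ≡ 1 (mod 101) ✓
Hence ord(76) = 50.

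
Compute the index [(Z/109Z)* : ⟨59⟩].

1

By Lagrange's theorem, ord_109(59) divides φ(109) = 109 − 1 = 108 = 2^2 · 3^3.
Divisors of 108: 1, 2, 3, 4, 6, 9, 12, 18, 27, 36, 54, 108.
Compute 59^d (mod 109) for the divisors d until we hit 1:
59^1 ≡ 59 (mod 109)
59^2 ≡ 102 (mod 109)
59^3 ≡ 23 (mod 109)
59^4 ≡ 49 (mod 109)
59^6 ≡ 93 (mod 109)
59^9 ≡ 68 (mod 109)
59^12 ≡ 38 (mod 109)
59^18 ≡ 46 (mod 109)
59^27 ≡ 76 (mod 109)
59^36 ≡ 45 (mod 109)
59^54 ≡ 108 (mod 109)
59^108 ≡ 1 (mod 109) ✓
The order of 59 is 108, so the subgroup it generates has 108 elements.
[(Z/109Z)^× : ⟨59⟩] = 108/108 = 1.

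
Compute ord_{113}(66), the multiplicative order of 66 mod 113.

112

The order of 66 must divide φ(113) = 113 − 1 = 112 = 2^4 · 7.
Divisors of 112: 1, 2, 4, 7, 8, 14, 16, 28, 56, 112.
Evaluate successive powers at the divisors of 112:
66^1 ≡ 66 (mod 113)
66^2 ≡ 62 (mod 113)
66^4 ≡ 2 (mod 113)
66^7 ≡ 48 (mod 113)
66^8 ≡ 4 (mod 113)
66^14 ≡ 44 (mod 113)
66^16 ≡ 16 (mod 113)
66^28 ≡ 15 (mod 113)
66^56 ≡ 112 (mod 113)
66^112 ≡ 1 (mod 113) ✓
So ord_113(66) = 112.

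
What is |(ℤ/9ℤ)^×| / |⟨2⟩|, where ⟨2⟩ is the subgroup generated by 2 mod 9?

Since 2 ∈ (Z/9Z)^×, its order divides φ(9) = φ(3^2) = 3·(3−1) = 6 = 2 · 3.
Divisors of 6: 1, 2, 3, 6.
Test each divisor d:
2^1 ≡ 2 (mod 9)
2^2 ≡ 4 (mod 9)
2^3 ≡ 8 (mod 9)
2^6 ≡ 1 (mod 9) ✓
So ord_9(2) = 6, hence |⟨2⟩| = 6.
The index is φ(9) / ord(2) = 6 / 6 = 1.

1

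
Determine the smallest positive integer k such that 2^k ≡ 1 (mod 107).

ord(2) | φ(107) = 107 − 1 = 106 = 2 · 53.
Divisors of 106: 1, 2, 53, 106.
Test each divisor d:
2^1 ≡ 2
2^2 ≡ 4
2^53 ≡ 106
2^106 ≡ 1
The smallest such exponent is 106, so the order of 2 is 106.

106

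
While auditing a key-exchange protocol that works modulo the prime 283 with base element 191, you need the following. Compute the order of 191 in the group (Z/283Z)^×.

282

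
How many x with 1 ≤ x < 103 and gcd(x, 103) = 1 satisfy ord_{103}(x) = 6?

φ(103) = 103 − 1 = 102 = 2 · 3 · 17.
In a cyclic group of order 102, there are φ(d) elements of order d for each divisor d of 102, and zero for non-divisors.
6 = 2 · 3 divides 102, and φ(6) = 2.

2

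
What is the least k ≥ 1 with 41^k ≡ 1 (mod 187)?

80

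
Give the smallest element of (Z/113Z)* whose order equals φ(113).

φ(113) = 113 − 1 = 112 = 2^4 · 7.
Test candidates g = 2, 3, … against the prime factors q ∈ {2, 7} of φ(113): g is a generator iff g^(112/q) ≢ 1 for every such q.
g = 2: 2^56 ≡ 1 — hits 1, so not a primitive root.
g = 3: 3^56 ≡ 112; 3^16 ≡ 49 — none is 1, so 3 is a primitive root.
The smallest primitive root modulo 113 is 3.

3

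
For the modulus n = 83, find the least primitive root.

2

φ(83) = 83 − 1 = 82 = 2 · 41.
g is a primitive root iff g^(82/q) ≢ 1 (mod 83) for each prime q ∈ {2, 41}.
g = 2: 2^41 ≡ 82; 2^2 ≡ 4 — none is 1, so 2 is a primitive root.
So 2 is the smallest generator of (Z/83Z)^×.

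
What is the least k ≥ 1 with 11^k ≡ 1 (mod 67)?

The order of 11 must divide φ(67) = 67 − 1 = 66 = 2 · 3 · 11.
Divisors of 66: 1, 2, 3, 6, 11, 22, 33, 66.
Evaluate successive powers at the divisors of 66:
11^1 ≡ 11 (mod 67)
11^2 ≡ 54 (mod 67)
11^3 ≡ 58 (mod 67)
11^6 ≡ 14 (mod 67)
11^11 ≡ 30 (mod 67)
11^22 ≡ 29 (mod 67)
11^33 ≡ 66 (mod 67)
11^66 ≡ 1 (mod 67) ✓
The smallest such exponent is 66, so the order of 11 is 66.

66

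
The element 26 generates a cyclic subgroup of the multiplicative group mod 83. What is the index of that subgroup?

ord(26) | φ(83) = 83 − 1 = 82 = 2 · 41.
Divisors of 82: 1, 2, 41, 82.
Test each divisor d:
26^1 ≡ 26 (mod 83)
26^2 ≡ 12 (mod 83)
26^41 ≡ 1 (mod 83) ✓
Thus |⟨26⟩| = ord(26) = 41.
Index = |(Z/83Z)^×| / |⟨26⟩| = 82 / 41 = 2.

2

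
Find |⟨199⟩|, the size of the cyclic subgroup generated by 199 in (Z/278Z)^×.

The order of 199 must divide φ(278) = φ(2)·φ(139) = 1·138 = 138 = 2 · 3 · 23.
Divisors of 138: 1, 2, 3, 6, 23, 46, 69, 138.
Evaluate successive powers at the divisors of 138:
199^1 ≡ 199
199^2 ≡ 125
199^3 ≡ 133
199^6 ≡ 175
199^23 ≡ 277
199^46 ≡ 1
Hence ord(199) = 46.

46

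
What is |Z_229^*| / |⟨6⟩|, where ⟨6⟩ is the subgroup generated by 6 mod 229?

1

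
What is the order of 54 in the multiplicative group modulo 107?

106

Since 54 ∈ (Z/107Z)^×, its order divides φ(107) = 107 − 1 = 106 = 2 · 53.
Divisors of 106: 1, 2, 53, 106.
Check 54^d mod 107 for each divisor in increasing order:
54^1 ≡ 54 (mod 107)
54^2 ≡ 27 (mod 107)
54^53 ≡ 106 (mod 107)
54^106 ≡ 1 (mod 107) ✓
Hence ord(54) = 106.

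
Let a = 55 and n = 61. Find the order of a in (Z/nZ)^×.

ord(55) | φ(61) = 61 − 1 = 60 = 2^2 · 3 · 5.
Divisors of 60: 1, 2, 3, 4, 5, 6, 10, 12, 15, 20, 30, 60.
Test each divisor d:
55^1 ≡ 55 (mod 61)
55^2 ≡ 36 (mod 61)
55^3 ≡ 28 (mod 61)
55^4 ≡ 15 (mod 61)
55^5 ≡ 32 (mod 61)
55^6 ≡ 52 (mod 61)
55^10 ≡ 48 (mod 61)
55^12 ≡ 20 (mod 61)
55^15 ≡ 11 (mod 61)
55^20 ≡ 47 (mod 61)
55^30 ≡ 60 (mod 61)
55^60 ≡ 1 (mod 61) ✓
Hence ord(55) = 60.

60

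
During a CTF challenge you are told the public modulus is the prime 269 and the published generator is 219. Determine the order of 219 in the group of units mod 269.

268

By Lagrange's theorem, ord_269(219) divides φ(269) = 269 − 1 = 268 = 2^2 · 67.
Divisors of 268: 1, 2, 4, 67, 134, 268.
Evaluate successive powers at the divisors of 268:
219^1 ≡ 219 (mod 269)
219^2 ≡ 79 (mod 269)
219^4 ≡ 54 (mod 269)
219^67 ≡ 82 (mod 269)
219^134 ≡ 268 (mod 269)
219^268 ≡ 1 (mod 269) ✓
Hence ord(219) = 268.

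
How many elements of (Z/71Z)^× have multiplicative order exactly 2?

φ(71) = 71 − 1 = 70 = 2 · 5 · 7.
In a cyclic group of order 70, there are φ(d) elements of order d for each divisor d of 70, and zero for non-divisors.
2 | 70, and φ(2) = 2 − 1 = 1.

1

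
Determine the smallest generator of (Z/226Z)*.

3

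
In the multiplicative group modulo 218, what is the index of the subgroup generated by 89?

4

By Lagrange's theorem, ord_218(89) divides φ(218) = φ(2)·φ(109) = 1·108 = 108 = 2^2 · 3^3.
Divisors of 108: 1, 2, 3, 4, 6, 9, 12, 18, 27, 36, 54, 108.
Check 89^d mod 218 for each divisor in increasing order:
89^1 ≡ 89 (mod 218)
89^2 ≡ 73 (mod 218)
89^3 ≡ 175 (mod 218)
89^4 ≡ 97 (mod 218)
89^6 ≡ 105 (mod 218)
89^9 ≡ 63 (mod 218)
89^12 ≡ 125 (mod 218)
89^18 ≡ 45 (mod 218)
89^27 ≡ 1 (mod 218) ✓
Thus |⟨89⟩| = ord(89) = 27.
The index is φ(218) / ord(89) = 108 / 27 = 4.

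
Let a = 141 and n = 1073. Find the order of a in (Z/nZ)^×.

126

The order of 141 must divide φ(1073) = φ(29·37) = (29−1)·(37−1) = 28·36 = 1008 = 2^4 · 3^2 · 7.
Divisors of 1008: 1, 2, 3, 4, 6, 7, 8, 9, 12, 14, 16, 18, 21, 24, 28, 36, 42, 48, 56, 63, 72, 84, 112, 126, 144, 168, 252, 336, 504, 1008.
Check 141^d mod 1073 for each divisor in increasing order:
141^1 ≡ 141 (mod 1073)
141^2 ≡ 567 (mod 1073)
141^3 ≡ 545 (mod 1073)
141^4 ≡ 662 (mod 1073)
141^6 ≡ 877 (mod 1073)
141^7 ≡ 262 (mod 1073)
141^8 ≡ 460 (mod 1073)
141^9 ≡ 480 (mod 1073)
141^12 ≡ 861 (mod 1073)
141^14 ≡ 1045 (mod 1073)
141^16 ≡ 219 (mod 1073)
141^18 ≡ 778 (mod 1073)
141^21 ≡ 175 (mod 1073)
141^24 ≡ 951 (mod 1073)
141^28 ≡ 784 (mod 1073)
141^36 ≡ 112 (mod 1073)
141^42 ≡ 581 (mod 1073)
141^48 ≡ 935 (mod 1073)
141^56 ≡ 900 (mod 1073)
141^63 ≡ 813 (mod 1073)
141^72 ≡ 741 (mod 1073)
141^84 ≡ 639 (mod 1073)
141^112 ≡ 958 (mod 1073)
141^126 ≡ 1 (mod 1073) ✓
So ord_1073(141) = 126.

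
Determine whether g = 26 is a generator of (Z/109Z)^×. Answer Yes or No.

No

φ(109) = 109 − 1 = 108 = 2^2 · 3^3.
Test 26^(108/q) mod 109 for each prime factor q of 108:
26^54 ≡ 1 (mod 109)  [q = 2: ≡ 1 ✗]
26^36 ≡ 63 (mod 109)  [q = 3: ≢ 1 ✓]
The check at q = 2 fails, so 26 generates a proper subgroup.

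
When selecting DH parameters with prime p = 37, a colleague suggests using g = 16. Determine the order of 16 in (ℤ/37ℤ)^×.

The order of 16 must divide φ(37) = 37 − 1 = 36 = 2^2 · 3^2.
Divisors of 36: 1, 2, 3, 4, 6, 9, 12, 18, 36.
Compute 16^d (mod 37) for the divisors d until we hit 1:
16^1 ≡ 16 (mod 37)
16^2 ≡ 34 (mod 37)
16^3 ≡ 26 (mod 37)
16^4 ≡ 9 (mod 37)
16^6 ≡ 10 (mod 37)
16^9 ≡ 1 (mod 37) ✓
So ord_37(16) = 9.

9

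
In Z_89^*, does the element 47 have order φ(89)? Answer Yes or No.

No

φ(89) = 89 − 1 = 88 = 2^3 · 11.
An element g generates (Z/89Z)^× iff g^(88/q) ≢ 1 (mod 89) for each prime q ∈ {2, 11}.
47^44 ≡ 1 (mod 89)  [q = 2: ≡ 1 ✗]
47^8 ≡ 32 (mod 89)  [q = 11: ≢ 1 ✓]
47^44 ≡ 1 shows ord(47) | 44, strictly less than φ(89); not a primitive root.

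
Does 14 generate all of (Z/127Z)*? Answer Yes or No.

Yes

φ(127) = 127 − 1 = 126 = 2 · 3^2 · 7.
14 is a primitive root mod 127 iff 14^(φ(127)/q) ≢ 1 for every prime q | φ(127), i.e. q ∈ {2, 3, 7}.
14^63 ≡ 126 (mod 127)  [q = 2: ≢ 1 ✓]
14^42 ≡ 107 (mod 127)  [q = 3: ≢ 1 ✓]
14^18 ≡ 8 (mod 127)  [q = 7: ≢ 1 ✓]
Every test exponent gives a nontrivial residue, hence 14 generates the full group.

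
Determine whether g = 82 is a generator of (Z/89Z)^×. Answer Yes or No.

Yes

φ(89) = 89 − 1 = 88 = 2^3 · 11.
Test 82^(88/q) mod 89 for each prime factor q of 88:
82^44 ≡ 88 (mod 89)  [q = 2: ≢ 1 ✓]
82^8 ≡ 4 (mod 89)  [q = 11: ≢ 1 ✓]
All checks pass, so 82 has order 88 and is a primitive root modulo 89.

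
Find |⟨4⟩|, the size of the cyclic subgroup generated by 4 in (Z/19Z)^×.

ord(4) | φ(19) = 19 − 1 = 18 = 2 · 3^2.
Divisors of 18: 1, 2, 3, 6, 9, 18.
Evaluate successive powers at the divisors of 18:
4^1 ≡ 4 (mod 19)
4^2 ≡ 16 (mod 19)
4^3 ≡ 7 (mod 19)
4^6 ≡ 11 (mod 19)
4^9 ≡ 1 (mod 19) ✓
Hence ord(4) = 9.

9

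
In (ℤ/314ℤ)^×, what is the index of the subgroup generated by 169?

ord(169) | φ(314) = φ(2)·φ(157) = 1·156 = 156 = 2^2 · 3 · 13.
Divisors of 156: 1, 2, 3, 4, 6, 12, 13, 26, 39, 52, 78, 156.
Compute 169^d (mod 314) for the divisors d until we hit 1:
169^1 ≡ 169
169^2 ≡ 301
169^3 ≡ 1
So ord_314(169) = 3, hence |⟨169⟩| = 3.
The index is φ(314) / ord(169) = 156 / 3 = 52.

52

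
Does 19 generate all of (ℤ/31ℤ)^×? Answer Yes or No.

No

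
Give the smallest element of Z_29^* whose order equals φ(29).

φ(29) = 29 − 1 = 28 = 2^2 · 7.
g is a primitive root iff g^(28/q) ≢ 1 (mod 29) for each prime q ∈ {2, 7}.
g = 2: 2^14 ≡ 28; 2^4 ≡ 16 — none is 1, so 2 is a primitive root.
The smallest primitive root modulo 29 is 2.

2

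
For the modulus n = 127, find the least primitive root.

φ(127) = 127 − 1 = 126 = 2 · 3^2 · 7.
g is a primitive root iff g^(126/q) ≢ 1 (mod 127) for each prime q ∈ {2, 3, 7}.
g = 2: 2^63 ≡ 1 — hits 1, so not a primitive root.
g = 3: 3^63 ≡ 126; 3^42 ≡ 107; 3^18 ≡ 4 — none is 1, so 3 is a primitive root.
The smallest primitive root modulo 127 is 3.

3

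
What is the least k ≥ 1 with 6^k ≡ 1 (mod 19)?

9

By Lagrange's theorem, ord_19(6) divides φ(19) = 19 − 1 = 18 = 2 · 3^2.
Divisors of 18: 1, 2, 3, 6, 9, 18.
Compute 6^d (mod 19) for the divisors d until we hit 1:
6^1 ≡ 6 (mod 19)
6^2 ≡ 17 (mod 19)
6^3 ≡ 7 (mod 19)
6^6 ≡ 11 (mod 19)
6^9 ≡ 1 (mod 19) ✓
The smallest such exponent is 9, so the order of 6 is 9.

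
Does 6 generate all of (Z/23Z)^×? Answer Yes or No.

φ(23) = 23 − 1 = 22 = 2 · 11.
An element g generates (Z/23Z)^× iff g^(22/q) ≢ 1 (mod 23) for each prime q ∈ {2, 11}.
6^11 ≡ 1 (mod 23)  [q = 2: ≡ 1 ✗]
6^2 ≡ 13 (mod 23)  [q = 11: ≢ 1 ✓]
6^11 ≡ 1 shows ord(6) | 11, strictly less than φ(23); not a primitive root.

No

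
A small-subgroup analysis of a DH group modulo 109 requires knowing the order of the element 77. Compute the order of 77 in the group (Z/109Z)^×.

36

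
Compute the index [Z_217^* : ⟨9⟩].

12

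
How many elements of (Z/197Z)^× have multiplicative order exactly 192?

0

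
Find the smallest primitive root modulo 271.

φ(271) = 271 − 1 = 270 = 2 · 3^3 · 5.
Test candidates g = 2, 3, … against the prime factors q ∈ {2, 3, 5} of φ(271): g is a generator iff g^(270/q) ≢ 1 for every such q.
g = 2: 2^135 ≡ 1 — hits 1, so not a primitive root.
g = 3: 3^135 ≡ 270; 3^90 ≡ 1 — hits 1, so not a primitive root.
g = 4: 4^135 ≡ 1 — hits 1, so not a primitive root.
g = 5: 5^135 ≡ 1 — hits 1, so not a primitive root.
g = 6: 6^135 ≡ 270; 6^90 ≡ 242; 6^54 ≡ 10 — none is 1, so 6 is a primitive root.
So 6 is the smallest generator of (Z/271Z)^×.

6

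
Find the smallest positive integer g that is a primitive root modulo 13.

φ(13) = 13 − 1 = 12 = 2^2 · 3.
Test candidates g = 2, 3, … against the prime factors q ∈ {2, 3} of φ(13): g is a generator iff g^(12/q) ≢ 1 for every such q.
g = 2: 2^6 ≡ 12; 2^4 ≡ 3 — none is 1, so 2 is a primitive root.
So 2 is the smallest generator of (Z/13Z)^×.

2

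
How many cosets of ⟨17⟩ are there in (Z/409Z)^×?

By Lagrange's theorem, ord_409(17) divides φ(409) = 409 − 1 = 408 = 2^3 · 3 · 17.
Divisors of 408: 1, 2, 3, 4, 6, 8, 12, 17, 24, 34, 51, 68, 102, 136, 204, 408.
Evaluate successive powers at the divisors of 408:
17^1 ≡ 17 (mod 409)
17^2 ≡ 289 (mod 409)
17^3 ≡ 5 (mod 409)
17^4 ≡ 85 (mod 409)
17^6 ≡ 25 (mod 409)
17^8 ≡ 272 (mod 409)
17^12 ≡ 216 (mod 409)
17^17 ≡ 53 (mod 409)
17^24 ≡ 30 (mod 409)
17^34 ≡ 355 (mod 409)
17^51 ≡ 1 (mod 409) ✓
So ord_409(17) = 51, hence |⟨17⟩| = 51.
[(Z/409Z)^× : ⟨17⟩] = 408/51 = 8.

8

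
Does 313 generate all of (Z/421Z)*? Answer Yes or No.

φ(421) = 421 − 1 = 420 = 2^2 · 3 · 5 · 7.
Test 313^(420/q) mod 421 for each prime factor q of 420:
313^210 ≡ 1 (mod 421)  [q = 2: ≡ 1 ✗]
313^140 ≡ 20 (mod 421)  [q = 3: ≢ 1 ✓]
313^84 ≡ 252 (mod 421)  [q = 5: ≢ 1 ✓]
313^60 ≡ 385 (mod 421)  [q = 7: ≢ 1 ✓]
313^210 ≡ 1 shows ord(313) | 210, strictly less than φ(421); not a primitive root.

No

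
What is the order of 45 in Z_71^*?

ord(45) | φ(71) = 71 − 1 = 70 = 2 · 5 · 7.
Divisors of 70: 1, 2, 5, 7, 10, 14, 35, 70.
Test each divisor d:
45^1 ≡ 45 (mod 71)
45^2 ≡ 37 (mod 71)
45^5 ≡ 48 (mod 71)
45^7 ≡ 1 (mod 71) ✓
The smallest such exponent is 7, so the order of 45 is 7.

7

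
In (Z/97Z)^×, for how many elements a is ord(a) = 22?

φ(97) = 97 − 1 = 96 = 2^5 · 3.
Since (Z/97Z)^× is cyclic of order 96, the number of elements of order d is φ(d) when d | 96 and 0 otherwise.
Since 22 ∤ 96, the count is 0.

0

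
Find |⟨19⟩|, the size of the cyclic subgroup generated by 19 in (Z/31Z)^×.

By Lagrange's theorem, ord_31(19) divides φ(31) = 31 − 1 = 30 = 2 · 3 · 5.
Divisors of 30: 1, 2, 3, 5, 6, 10, 15, 30.
Test each divisor d:
19^1 ≡ 19 (mod 31)
19^2 ≡ 20 (mod 31)
19^3 ≡ 8 (mod 31)
19^5 ≡ 5 (mod 31)
19^6 ≡ 2 (mod 31)
19^10 ≡ 25 (mod 31)
19^15 ≡ 1 (mod 31) ✓
Hence ord(19) = 15.

15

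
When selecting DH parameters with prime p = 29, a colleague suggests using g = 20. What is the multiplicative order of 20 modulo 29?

The order of 20 must divide φ(29) = 29 − 1 = 28 = 2^2 · 7.
Divisors of 28: 1, 2, 4, 7, 14, 28.
Test each divisor d:
20^1 ≡ 20
20^2 ≡ 23
20^4 ≡ 7
20^7 ≡ 1
Therefore the multiplicative order of 20 modulo 29 is 7.

7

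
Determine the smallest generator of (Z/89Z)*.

3

φ(89) = 89 − 1 = 88 = 2^3 · 11.
Test candidates g = 2, 3, … against the prime factors q ∈ {2, 11} of φ(89): g is a generator iff g^(88/q) ≢ 1 for every such q.
g = 2: 2^44 ≡ 1 — hits 1, so not a primitive root.
g = 3: 3^44 ≡ 88; 3^8 ≡ 64 — none is 1, so 3 is a primitive root.
Hence the least primitive root of 89 is 3.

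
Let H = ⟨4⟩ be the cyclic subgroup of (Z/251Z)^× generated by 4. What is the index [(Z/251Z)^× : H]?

ord(4) | φ(251) = 251 − 1 = 250 = 2 · 5^3.
Divisors of 250: 1, 2, 5, 10, 25, 50, 125, 250.
Test each divisor d:
4^1 ≡ 4 (mod 251)
4^2 ≡ 16 (mod 251)
4^5 ≡ 20 (mod 251)
4^10 ≡ 149 (mod 251)
4^25 ≡ 1 (mod 251) ✓
Thus |⟨4⟩| = ord(4) = 25.
The index is φ(251) / ord(4) = 250 / 25 = 10.

10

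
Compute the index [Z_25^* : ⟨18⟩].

5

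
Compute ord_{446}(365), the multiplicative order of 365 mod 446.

Since 365 ∈ (Z/446Z)^×, its order divides φ(446) = φ(2)·φ(223) = 1·222 = 222 = 2 · 3 · 37.
Divisors of 222: 1, 2, 3, 6, 37, 74, 111, 222.
Test each divisor d:
365^1 ≡ 365
365^2 ≡ 317
365^3 ≡ 191
365^6 ≡ 355
365^37 ≡ 407
365^74 ≡ 183
365^111 ≡ 445
365^222 ≡ 1
The smallest such exponent is 222, so the order of 365 is 222.

222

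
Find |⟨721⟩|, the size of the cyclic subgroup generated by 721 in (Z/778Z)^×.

388

By Lagrange's theorem, ord_778(721) divides φ(778) = φ(2)·φ(389) = 1·388 = 388 = 2^2 · 97.
Divisors of 388: 1, 2, 4, 97, 194, 388.
Compute 721^d (mod 778) for the divisors d until we hit 1:
721^1 ≡ 721 (mod 778)
721^2 ≡ 137 (mod 778)
721^4 ≡ 97 (mod 778)
721^97 ≡ 663 (mod 778)
721^194 ≡ 777 (mod 778)
721^388 ≡ 1 (mod 778) ✓
So ord_778(721) = 388.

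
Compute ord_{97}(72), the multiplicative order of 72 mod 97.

48

Since 72 ∈ (Z/97Z)^×, its order divides φ(97) = 97 − 1 = 96 = 2^5 · 3.
Divisors of 96: 1, 2, 3, 4, 6, 8, 12, 16, 24, 32, 48, 96.
Evaluate successive powers at the divisors of 96:
72^1 ≡ 72
72^2 ≡ 43
72^3 ≡ 89
72^4 ≡ 6
72^6 ≡ 64
72^8 ≡ 36
72^12 ≡ 22
72^16 ≡ 35
72^24 ≡ 96
72^32 ≡ 61
72^48 ≡ 1
The smallest such exponent is 48, so the order of 72 is 48.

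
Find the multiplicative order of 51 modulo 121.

110

The order of 51 must divide φ(121) = φ(11^2) = 11·(11−1) = 110 = 2 · 5 · 11.
Divisors of 110: 1, 2, 5, 10, 11, 22, 55, 110.
Compute 51^d (mod 121) for the divisors d until we hit 1:
51^1 ≡ 51 (mod 121)
51^2 ≡ 60 (mod 121)
51^5 ≡ 43 (mod 121)
51^10 ≡ 34 (mod 121)
51^11 ≡ 40 (mod 121)
51^22 ≡ 27 (mod 121)
51^55 ≡ 120 (mod 121)
51^110 ≡ 1 (mod 121) ✓
Therefore the multiplicative order of 51 modulo 121 is 110.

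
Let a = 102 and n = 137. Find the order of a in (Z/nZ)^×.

136

By Lagrange's theorem, ord_137(102) divides φ(137) = 137 − 1 = 136 = 2^3 · 17.
Divisors of 136: 1, 2, 4, 8, 17, 34, 68, 136.
Evaluate successive powers at the divisors of 136:
102^1 ≡ 102
102^2 ≡ 129
102^4 ≡ 64
102^8 ≡ 123
102^17 ≡ 127
102^34 ≡ 100
102^68 ≡ 136
102^136 ≡ 1
Therefore the multiplicative order of 102 modulo 137 is 136.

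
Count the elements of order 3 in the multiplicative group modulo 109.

2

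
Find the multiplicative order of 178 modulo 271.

9

ord(178) | φ(271) = 271 − 1 = 270 = 2 · 3^3 · 5.
Divisors of 270: 1, 2, 3, 5, 6, 9, 10, 15, 18, 27, 30, 45, 54, 90, 135, 270.
Compute 178^d (mod 271) for the divisors d until we hit 1:
178^1 ≡ 178 (mod 271)
178^2 ≡ 248 (mod 271)
178^3 ≡ 242 (mod 271)
178^5 ≡ 125 (mod 271)
178^6 ≡ 28 (mod 271)
178^9 ≡ 1 (mod 271) ✓
Therefore the multiplicative order of 178 modulo 271 is 9.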